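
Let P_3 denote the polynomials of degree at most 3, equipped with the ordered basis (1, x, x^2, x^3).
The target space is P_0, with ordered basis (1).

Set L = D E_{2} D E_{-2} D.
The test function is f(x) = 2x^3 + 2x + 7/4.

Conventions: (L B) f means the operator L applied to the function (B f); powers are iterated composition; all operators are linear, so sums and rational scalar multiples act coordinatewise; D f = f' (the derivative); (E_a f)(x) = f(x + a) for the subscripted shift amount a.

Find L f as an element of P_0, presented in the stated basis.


the result is g(x) = 12

D f = 6x^2 + 2
E_{-2} D f = 6x^2 - 24x + 26
D E_{-2} D f = 12x - 24
E_{2} D E_{-2} D f = 12x
D E_{2} D E_{-2} D f = 12


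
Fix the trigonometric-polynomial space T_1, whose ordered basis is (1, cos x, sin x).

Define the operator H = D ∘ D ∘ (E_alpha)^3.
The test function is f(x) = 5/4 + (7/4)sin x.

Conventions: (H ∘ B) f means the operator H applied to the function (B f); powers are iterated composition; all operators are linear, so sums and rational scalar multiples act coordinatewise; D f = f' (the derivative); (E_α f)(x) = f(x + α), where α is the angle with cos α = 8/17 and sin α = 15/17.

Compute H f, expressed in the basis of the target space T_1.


E_alpha f = 5/4 + (105/68)cos x + (14/17)sin x
E_alpha E_alpha f = 5/4 + (420/289)cos x - (1127/1156)sin x
E_alpha E_alpha E_alpha f = 5/4 - (3465/19652)cos x - (8554/4913)sin x
D (E_alpha)^3 f = -(8554/4913)cos x + (3465/19652)sin x
D D (E_alpha)^3 f = (3465/19652)cos x + (8554/4913)sin x

the image equals g(x) = (3465/19652)cos x + (8554/4913)sin x


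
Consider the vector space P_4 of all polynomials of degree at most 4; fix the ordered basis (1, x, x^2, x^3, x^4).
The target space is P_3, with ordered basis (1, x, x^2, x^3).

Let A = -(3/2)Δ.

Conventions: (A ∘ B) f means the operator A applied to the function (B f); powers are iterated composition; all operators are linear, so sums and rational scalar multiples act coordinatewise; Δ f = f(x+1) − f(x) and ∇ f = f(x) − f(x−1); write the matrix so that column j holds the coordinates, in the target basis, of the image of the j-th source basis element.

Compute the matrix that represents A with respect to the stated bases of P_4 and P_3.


the matrix is [[0, -3/2, -3/2, -3/2, -3/2]; [0, 0, -3, -9/2, -6]; [0, 0, 0, -9/2, -9]; [0, 0, 0, 0, -6]] (rows listed top to bottom)

image of 1: 0
image of x: -3/2
image of x^2: -3x - 3/2
image of x^3: -(9/2)x^2 - (9/2)x - 3/2
image of x^4: -6x^3 - 9x^2 - 6x - 3/2
each image's coordinates form column j of the matrix


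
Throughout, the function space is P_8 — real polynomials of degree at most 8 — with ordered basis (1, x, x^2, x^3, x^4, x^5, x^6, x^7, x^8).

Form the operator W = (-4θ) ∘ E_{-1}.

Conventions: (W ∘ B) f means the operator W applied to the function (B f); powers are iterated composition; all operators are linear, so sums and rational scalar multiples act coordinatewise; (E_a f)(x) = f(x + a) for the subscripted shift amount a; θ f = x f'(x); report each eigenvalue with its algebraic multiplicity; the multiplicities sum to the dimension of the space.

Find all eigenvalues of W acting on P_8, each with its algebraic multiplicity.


λ = -32 (multiplicity 1), λ = -28 (multiplicity 1), λ = -24 (multiplicity 1), λ = -20 (multiplicity 1), λ = -16 (multiplicity 1), λ = -12 (multiplicity 1), λ = -8 (multiplicity 1), λ = -4 (multiplicity 1), λ = 0 (multiplicity 1)

image of 1: 0
image of x: -4x
image of x^2: -8x^2 + 8x
image of x^3: -12x^3 + 24x^2 - 12x
image of x^4: -16x^4 + 48x^3 - 48x^2 + 16x
image of x^5: -20x^5 + 80x^4 - 120x^3 + 80x^2 - 20x
image of x^6: -24x^6 + 120x^5 - 240x^4 + 240x^3 - 120x^2 + 24x
image of x^7: -28x^7 + 168x^6 - 420x^5 + 560x^4 - 420x^3 + 168x^2 - 28x
image of x^8: -32x^8 + 224x^7 - 672x^6 + 1120x^5 - 1120x^4 + 672x^3 - 224x^2 + 32x
the matrix is upper triangular; its diagonal is (0, -4, -8, -12, -16, -20, -24, -28, -32)
for a triangular matrix the eigenvalues are the diagonal entries, with algebraic multiplicity their repetition count


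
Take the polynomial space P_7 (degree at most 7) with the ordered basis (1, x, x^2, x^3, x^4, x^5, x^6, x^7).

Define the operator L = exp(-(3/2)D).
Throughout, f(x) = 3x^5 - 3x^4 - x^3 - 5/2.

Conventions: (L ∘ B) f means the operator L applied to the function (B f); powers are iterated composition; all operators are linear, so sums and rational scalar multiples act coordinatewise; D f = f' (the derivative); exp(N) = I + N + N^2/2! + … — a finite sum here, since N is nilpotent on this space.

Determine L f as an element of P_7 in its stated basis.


order-1 term: -(45/2)x^4 + 18x^3 + (9/2)x^2
order-2 term: (135/2)x^3 - (81/2)x^2 - (27/4)x
order-3 term: -(405/4)x^2 + (81/2)x + 27/8
order-4 term: (1215/16)x - 243/16
order-5 term: -729/32
the series for exp(-(3/2)D) f terminates at order 5
exp(-(3/2)D) f = 3x^5 - (51/2)x^4 + (169/2)x^3 - (549/4)x^2 + (1755/16)x - 1187/32

g(x) = 3x^5 - (51/2)x^4 + (169/2)x^3 - (549/4)x^2 + (1755/16)x - 1187/32


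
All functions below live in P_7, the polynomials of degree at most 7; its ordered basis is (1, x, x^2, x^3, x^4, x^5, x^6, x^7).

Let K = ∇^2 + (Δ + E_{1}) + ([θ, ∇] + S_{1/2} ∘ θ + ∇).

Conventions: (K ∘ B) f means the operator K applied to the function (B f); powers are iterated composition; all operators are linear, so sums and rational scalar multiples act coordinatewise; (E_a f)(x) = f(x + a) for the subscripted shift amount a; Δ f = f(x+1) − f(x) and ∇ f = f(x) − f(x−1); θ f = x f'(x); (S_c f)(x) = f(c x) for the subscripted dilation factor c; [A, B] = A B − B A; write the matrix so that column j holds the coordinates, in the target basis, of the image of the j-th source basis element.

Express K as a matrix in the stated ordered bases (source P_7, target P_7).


image of 1: 1
image of x: (3/2)x + 2
image of x^2: (3/2)x^2 + 4x + 5
image of x^3: (11/8)x^3 + 6x^2 + 15x - 6
image of x^4: (5/4)x^4 + 8x^3 + 30x^2 - 24x + 19
image of x^5: (37/32)x^5 + 10x^4 + 50x^3 - 60x^2 + 95x - 32
image of x^6: (35/32)x^6 + 12x^5 + 75x^4 - 120x^3 + 285x^2 - 192x + 69
image of x^7: (135/128)x^7 + 14x^6 + 105x^5 - 210x^4 + 665x^3 - 672x^2 + 483x - 130
each image's coordinates form column j of the matrix

the matrix is [[1, 2, 5, -6, 19, -32, 69, -130]; [0, 3/2, 4, 15, -24, 95, -192, 483]; [0, 0, 3/2, 6, 30, -60, 285, -672]; [0, 0, 0, 11/8, 8, 50, -120, 665]; [0, 0, 0, 0, 5/4, 10, 75, -210]; [0, 0, 0, 0, 0, 37/32, 12, 105]; [0, 0, 0, 0, 0, 0, 35/32, 14]; [0, 0, 0, 0, 0, 0, 0, 135/128]] (rows listed top to bottom)


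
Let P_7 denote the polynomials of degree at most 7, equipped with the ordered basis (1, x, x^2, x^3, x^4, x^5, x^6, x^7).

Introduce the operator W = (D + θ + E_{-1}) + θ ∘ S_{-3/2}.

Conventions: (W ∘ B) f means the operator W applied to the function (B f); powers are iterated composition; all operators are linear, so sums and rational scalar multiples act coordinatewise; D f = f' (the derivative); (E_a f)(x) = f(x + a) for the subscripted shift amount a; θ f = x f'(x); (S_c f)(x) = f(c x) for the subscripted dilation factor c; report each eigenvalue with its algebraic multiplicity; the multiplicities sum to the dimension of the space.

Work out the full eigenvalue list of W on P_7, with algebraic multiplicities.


image of 1: 1
image of x: (1/2)x
image of x^2: (15/2)x^2 + 1
image of x^3: -(49/8)x^3 + 3x - 1
image of x^4: (101/4)x^4 + 6x^2 - 4x + 1
image of x^5: -(1023/32)x^5 + 10x^3 - 10x^2 + 5x - 1
image of x^6: (2411/32)x^6 + 15x^4 - 20x^3 + 15x^2 - 6x + 1
image of x^7: -(14285/128)x^7 + 21x^5 - 35x^4 + 35x^3 - 21x^2 + 7x - 1
the matrix is upper triangular; its diagonal is (1, 1/2, 15/2, -49/8, 101/4, -1023/32, 2411/32, -14285/128)
for a triangular matrix the eigenvalues are the diagonal entries, with algebraic multiplicity their repetition count

λ = -14285/128 (multiplicity 1), λ = -1023/32 (multiplicity 1), λ = -49/8 (multiplicity 1), λ = 1/2 (multiplicity 1), λ = 1 (multiplicity 1), λ = 15/2 (multiplicity 1), λ = 101/4 (multiplicity 1), λ = 2411/32 (multiplicity 1)


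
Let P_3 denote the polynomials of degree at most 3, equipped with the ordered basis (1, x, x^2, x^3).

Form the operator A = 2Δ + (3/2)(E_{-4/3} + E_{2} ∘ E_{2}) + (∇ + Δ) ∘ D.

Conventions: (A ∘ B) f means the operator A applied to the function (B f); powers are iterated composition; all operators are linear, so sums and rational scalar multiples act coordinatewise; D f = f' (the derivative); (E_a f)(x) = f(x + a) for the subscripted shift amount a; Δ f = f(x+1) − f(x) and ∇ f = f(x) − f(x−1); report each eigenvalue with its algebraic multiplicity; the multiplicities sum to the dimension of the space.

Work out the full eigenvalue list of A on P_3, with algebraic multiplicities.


λ = 3 (multiplicity 4)

image of 1: 3
image of x: 3x + 6
image of x^2: 3x^2 + 12x + 98/3
image of x^3: 3x^3 + 18x^2 + 98x + 850/9
the matrix is upper triangular; its diagonal is (3, 3, 3, 3)
for a triangular matrix the eigenvalues are the diagonal entries, with algebraic multiplicity their repetition count


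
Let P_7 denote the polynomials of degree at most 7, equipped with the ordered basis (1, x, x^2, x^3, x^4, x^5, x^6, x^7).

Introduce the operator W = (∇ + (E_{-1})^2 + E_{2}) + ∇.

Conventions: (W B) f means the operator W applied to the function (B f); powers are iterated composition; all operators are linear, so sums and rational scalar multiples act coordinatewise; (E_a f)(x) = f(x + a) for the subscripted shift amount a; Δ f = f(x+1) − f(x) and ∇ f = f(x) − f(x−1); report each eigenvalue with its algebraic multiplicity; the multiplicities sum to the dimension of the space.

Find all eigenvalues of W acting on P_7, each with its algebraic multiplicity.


λ = 2 (multiplicity 8)

image of 1: 2
image of x: 2x + 2
image of x^2: 2x^2 + 4x + 6
image of x^3: 2x^3 + 6x^2 + 18x + 2
image of x^4: 2x^4 + 8x^3 + 36x^2 + 8x + 30
image of x^5: 2x^5 + 10x^4 + 60x^3 + 20x^2 + 150x + 2
image of x^6: 2x^6 + 12x^5 + 90x^4 + 40x^3 + 450x^2 + 12x + 126
image of x^7: 2x^7 + 14x^6 + 126x^5 + 70x^4 + 1050x^3 + 42x^2 + 882x + 2
the matrix is upper triangular; its diagonal is (2, 2, 2, 2, 2, 2, 2, 2)
for a triangular matrix the eigenvalues are the diagonal entries, with algebraic multiplicity their repetition count


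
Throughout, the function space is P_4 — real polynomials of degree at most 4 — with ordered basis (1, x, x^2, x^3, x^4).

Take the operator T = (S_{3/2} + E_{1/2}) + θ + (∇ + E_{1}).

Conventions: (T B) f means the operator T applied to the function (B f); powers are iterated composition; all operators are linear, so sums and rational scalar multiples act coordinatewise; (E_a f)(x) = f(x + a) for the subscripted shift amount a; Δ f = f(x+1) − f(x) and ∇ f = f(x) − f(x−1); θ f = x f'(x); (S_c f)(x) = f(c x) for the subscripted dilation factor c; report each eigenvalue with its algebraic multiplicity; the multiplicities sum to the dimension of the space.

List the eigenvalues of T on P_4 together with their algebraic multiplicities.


λ = 3 (multiplicity 1), λ = 9/2 (multiplicity 1), λ = 25/4 (multiplicity 1), λ = 67/8 (multiplicity 1), λ = 177/16 (multiplicity 1)

image of 1: 3
image of x: (9/2)x + 5/2
image of x^2: (25/4)x^2 + 5x + 1/4
image of x^3: (67/8)x^3 + (15/2)x^2 + (3/4)x + 17/8
image of x^4: (177/16)x^4 + 10x^3 + (3/2)x^2 + (17/2)x + 1/16
the matrix is upper triangular; its diagonal is (3, 9/2, 25/4, 67/8, 177/16)
for a triangular matrix the eigenvalues are the diagonal entries, with algebraic multiplicity their repetition count


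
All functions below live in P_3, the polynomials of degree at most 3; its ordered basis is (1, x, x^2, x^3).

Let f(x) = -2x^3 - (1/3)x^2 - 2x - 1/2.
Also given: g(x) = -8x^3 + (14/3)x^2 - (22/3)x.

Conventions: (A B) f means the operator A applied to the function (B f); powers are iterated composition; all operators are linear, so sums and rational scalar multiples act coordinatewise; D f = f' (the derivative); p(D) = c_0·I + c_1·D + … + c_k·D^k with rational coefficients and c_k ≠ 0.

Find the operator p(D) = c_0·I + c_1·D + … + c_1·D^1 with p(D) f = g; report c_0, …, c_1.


D^0 f = -2x^3 - (1/3)x^2 - 2x - 1/2
D^1 f = -6x^2 - (2/3)x - 2
matching coefficients of g against c_0 f + c_1 Df + … from the top degree down determines the c_i
solution: c_0 = 4, c_1 = -1

c_0 = 4, c_1 = -1


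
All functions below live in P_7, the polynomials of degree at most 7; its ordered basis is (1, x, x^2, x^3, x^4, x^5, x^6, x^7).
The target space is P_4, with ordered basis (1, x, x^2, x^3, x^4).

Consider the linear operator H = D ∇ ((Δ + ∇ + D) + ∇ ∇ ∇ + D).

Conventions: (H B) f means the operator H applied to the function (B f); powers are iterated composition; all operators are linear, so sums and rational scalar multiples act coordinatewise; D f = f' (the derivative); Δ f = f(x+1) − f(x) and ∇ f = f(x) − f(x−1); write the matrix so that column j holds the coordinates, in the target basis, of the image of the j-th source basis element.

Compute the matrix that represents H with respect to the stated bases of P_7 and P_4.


image of 1: 0
image of x: 0
image of x^2: 0
image of x^3: 24
image of x^4: 96x - 48
image of x^5: 240x^2 - 240x + 240
image of x^6: 480x^3 - 720x^2 + 1440x - 1680
image of x^7: 840x^4 - 1680x^3 + 5040x^2 - 11760x + 11452
each image's coordinates form column j of the matrix

the matrix is [[0, 0, 0, 24, -48, 240, -1680, 11452]; [0, 0, 0, 0, 96, -240, 1440, -11760]; [0, 0, 0, 0, 0, 240, -720, 5040]; [0, 0, 0, 0, 0, 0, 480, -1680]; [0, 0, 0, 0, 0, 0, 0, 840]] (rows listed top to bottom)


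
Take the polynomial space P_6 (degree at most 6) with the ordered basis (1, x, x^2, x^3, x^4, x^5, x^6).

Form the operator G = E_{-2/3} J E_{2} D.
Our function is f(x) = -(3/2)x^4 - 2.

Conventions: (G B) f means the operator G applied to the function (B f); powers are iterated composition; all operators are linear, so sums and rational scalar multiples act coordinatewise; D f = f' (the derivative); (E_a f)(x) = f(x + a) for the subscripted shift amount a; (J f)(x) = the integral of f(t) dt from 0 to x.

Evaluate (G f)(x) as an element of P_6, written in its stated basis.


D f = -6x^3
E_{2} D f = -6x^3 - 36x^2 - 72x - 48
J E_{2} D f = -(3/2)x^4 - 12x^3 - 36x^2 - 48x
E_{-2/3} J E_{2} D f = -(3/2)x^4 - 8x^3 - 16x^2 - (128/9)x + 520/27

the result is g(x) = -(3/2)x^4 - 8x^3 - 16x^2 - (128/9)x + 520/27


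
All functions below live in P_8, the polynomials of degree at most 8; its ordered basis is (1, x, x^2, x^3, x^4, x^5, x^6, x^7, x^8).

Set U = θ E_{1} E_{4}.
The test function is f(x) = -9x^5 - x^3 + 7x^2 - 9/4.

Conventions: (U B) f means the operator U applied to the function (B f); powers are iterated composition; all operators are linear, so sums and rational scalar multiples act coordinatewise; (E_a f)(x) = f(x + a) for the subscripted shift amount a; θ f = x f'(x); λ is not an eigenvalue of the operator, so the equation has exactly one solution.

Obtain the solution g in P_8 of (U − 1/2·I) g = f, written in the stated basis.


g(x) = -2x^5 + (400/7)x^4 - (27014/35)x^3 + 7346x^2 - (530520/7)x + 9/2

write g with unknown coordinates in the stated basis and equate coefficients in (U − 1/2·I) g = f
solving from the highest basis element down gives g = -2x^5 + (400/7)x^4 - (27014/35)x^3 + 7346x^2 - (530520/7)x + 9/2
check: U g = -10x^5 + (200/7)x^4 - (13542/35)x^3 + 3680x^2 - (265260/7)x
so U g − 1/2·g = -9x^5 - x^3 + 7x^2 - 9/4 = f ✓


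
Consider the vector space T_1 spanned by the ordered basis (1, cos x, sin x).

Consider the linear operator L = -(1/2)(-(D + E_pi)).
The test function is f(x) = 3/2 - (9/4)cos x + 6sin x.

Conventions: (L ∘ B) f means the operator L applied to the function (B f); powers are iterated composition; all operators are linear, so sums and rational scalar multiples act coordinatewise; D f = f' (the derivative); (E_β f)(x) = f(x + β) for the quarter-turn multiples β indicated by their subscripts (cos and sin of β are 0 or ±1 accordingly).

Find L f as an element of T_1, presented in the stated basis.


the result is g(x) = 3/4 + (33/8)cos x - (15/8)sin x

D f = 6cos x + (9/4)sin x
E_pi f = 3/2 + (9/4)cos x - 6sin x
(D + E_pi) f = 3/2 + (33/4)cos x - (15/4)sin x
(-(D + E_pi)) f = -3/2 - (33/4)cos x + (15/4)sin x
(-(1/2)(-(D + E_pi))) f = 3/4 + (33/8)cos x - (15/8)sin x


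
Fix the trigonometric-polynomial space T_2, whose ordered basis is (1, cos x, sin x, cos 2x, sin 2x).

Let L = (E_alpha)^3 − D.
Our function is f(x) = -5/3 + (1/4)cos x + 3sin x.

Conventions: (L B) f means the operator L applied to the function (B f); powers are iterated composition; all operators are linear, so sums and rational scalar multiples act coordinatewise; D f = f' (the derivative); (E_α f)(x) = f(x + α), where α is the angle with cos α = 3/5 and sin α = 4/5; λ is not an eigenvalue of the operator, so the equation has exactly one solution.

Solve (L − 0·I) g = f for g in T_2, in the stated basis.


write g with unknown coordinates in the stated basis and equate coefficients in (L − 0·I) g = f
solving from the highest basis element down gives g = -5/3 + (95/72)cos x - (55/24)sin x
check: L g = -5/3 + (1/4)cos x + 3sin x
so L g − 0·g = -5/3 + (1/4)cos x + 3sin x = f ✓

the image equals g(x) = -5/3 + (95/72)cos x - (55/24)sin x


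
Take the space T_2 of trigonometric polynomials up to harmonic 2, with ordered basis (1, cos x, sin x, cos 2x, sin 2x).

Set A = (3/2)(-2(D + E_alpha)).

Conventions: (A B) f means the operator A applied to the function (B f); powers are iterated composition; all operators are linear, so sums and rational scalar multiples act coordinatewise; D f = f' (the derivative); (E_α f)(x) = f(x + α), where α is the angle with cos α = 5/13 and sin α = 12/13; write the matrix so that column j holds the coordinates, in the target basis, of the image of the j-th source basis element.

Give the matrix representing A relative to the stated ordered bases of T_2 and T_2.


the matrix is [[-3, 0, 0, 0, 0]; [0, -15/13, -75/13, 0, 0]; [0, 75/13, -15/13, 0, 0]; [0, 0, 0, 357/169, -1374/169]; [0, 0, 0, 1374/169, 357/169]] (rows listed top to bottom)

image of 1: -3
image of cos x: -(15/13)cos x + (75/13)sin x
image of sin x: -(75/13)cos x - (15/13)sin x
image of cos 2x: (357/169)cos 2x + (1374/169)sin 2x
image of sin 2x: -(1374/169)cos 2x + (357/169)sin 2x
each image's coordinates form column j of the matrix


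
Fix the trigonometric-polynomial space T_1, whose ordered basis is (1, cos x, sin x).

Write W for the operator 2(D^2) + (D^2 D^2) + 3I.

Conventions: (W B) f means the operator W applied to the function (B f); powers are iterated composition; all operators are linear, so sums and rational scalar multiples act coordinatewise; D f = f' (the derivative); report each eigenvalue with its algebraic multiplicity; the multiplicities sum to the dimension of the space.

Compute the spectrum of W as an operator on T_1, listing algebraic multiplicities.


λ = 2 (multiplicity 2), λ = 3 (multiplicity 1)

image of 1: 3
image of cos x: 2cos x
image of sin x: 2sin x
the matrix is diagonal; its diagonal is (3, 2, 2)
for a triangular matrix the eigenvalues are the diagonal entries, with algebraic multiplicity their repetition count


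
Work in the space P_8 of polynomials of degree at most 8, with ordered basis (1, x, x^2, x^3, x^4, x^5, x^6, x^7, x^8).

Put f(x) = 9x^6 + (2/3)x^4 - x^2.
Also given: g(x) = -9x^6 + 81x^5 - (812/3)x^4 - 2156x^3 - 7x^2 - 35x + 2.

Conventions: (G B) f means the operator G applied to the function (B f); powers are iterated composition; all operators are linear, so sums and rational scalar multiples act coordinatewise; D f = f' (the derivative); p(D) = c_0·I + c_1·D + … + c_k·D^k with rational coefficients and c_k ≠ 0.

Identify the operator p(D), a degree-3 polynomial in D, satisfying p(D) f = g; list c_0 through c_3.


c_0 = -1, c_1 = 3/2, c_2 = -1, c_3 = -2

D^0 f = 9x^6 + (2/3)x^4 - x^2
D^1 f = 54x^5 + (8/3)x^3 - 2x
D^2 f = 270x^4 + 8x^2 - 2
D^3 f = 1080x^3 + 16x
matching coefficients of g against c_0 f + c_1 Df + … from the top degree down determines the c_i
solution: c_0 = -1, c_1 = 3/2, c_2 = -1, c_3 = -2


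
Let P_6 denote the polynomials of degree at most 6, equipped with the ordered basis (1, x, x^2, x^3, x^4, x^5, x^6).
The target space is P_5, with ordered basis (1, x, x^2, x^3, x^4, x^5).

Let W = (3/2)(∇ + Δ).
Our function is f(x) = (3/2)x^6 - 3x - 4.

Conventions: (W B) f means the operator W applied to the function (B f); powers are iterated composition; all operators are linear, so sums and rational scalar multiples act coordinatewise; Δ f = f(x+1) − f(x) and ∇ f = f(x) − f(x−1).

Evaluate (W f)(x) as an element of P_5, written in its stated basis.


∇ f = 9x^5 - (45/2)x^4 + 30x^3 - (45/2)x^2 + 9x - 9/2
Δ f = 9x^5 + (45/2)x^4 + 30x^3 + (45/2)x^2 + 9x - 3/2
(∇ + Δ) f = 18x^5 + 60x^3 + 18x - 6
((3/2)(∇ + Δ)) f = 27x^5 + 90x^3 + 27x - 9

the result is g(x) = 27x^5 + 90x^3 + 27x - 9


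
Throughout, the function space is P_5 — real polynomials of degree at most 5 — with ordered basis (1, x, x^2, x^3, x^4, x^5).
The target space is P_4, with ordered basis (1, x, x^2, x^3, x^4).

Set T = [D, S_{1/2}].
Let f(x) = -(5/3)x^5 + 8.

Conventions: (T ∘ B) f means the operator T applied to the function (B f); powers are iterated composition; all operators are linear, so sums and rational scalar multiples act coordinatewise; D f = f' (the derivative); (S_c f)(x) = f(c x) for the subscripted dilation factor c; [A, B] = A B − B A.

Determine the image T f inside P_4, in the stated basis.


S_{1/2} f = -(5/96)x^5 + 8
D S_{1/2} f = -(25/96)x^4
D f = -(25/3)x^4
S_{1/2} D f = -(25/48)x^4
[D, S_{1/2}] f = (25/96)x^4

g(x) = (25/96)x^4


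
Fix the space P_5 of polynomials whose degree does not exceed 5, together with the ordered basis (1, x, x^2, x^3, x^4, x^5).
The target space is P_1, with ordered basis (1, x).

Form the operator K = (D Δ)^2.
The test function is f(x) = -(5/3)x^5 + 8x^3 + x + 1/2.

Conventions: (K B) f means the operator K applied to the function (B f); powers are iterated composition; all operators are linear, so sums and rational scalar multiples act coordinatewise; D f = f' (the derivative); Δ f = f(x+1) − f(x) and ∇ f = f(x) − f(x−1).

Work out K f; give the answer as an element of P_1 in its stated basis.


g(x) = -200x - 200

Δ f = -(25/3)x^4 - (50/3)x^3 + (22/3)x^2 + (47/3)x + 22/3
D Δ f = -(100/3)x^3 - 50x^2 + (44/3)x + 47/3
Δ (D Δ) f = -100x^2 - 200x - 206/3
D Δ (D Δ) f = -200x - 200


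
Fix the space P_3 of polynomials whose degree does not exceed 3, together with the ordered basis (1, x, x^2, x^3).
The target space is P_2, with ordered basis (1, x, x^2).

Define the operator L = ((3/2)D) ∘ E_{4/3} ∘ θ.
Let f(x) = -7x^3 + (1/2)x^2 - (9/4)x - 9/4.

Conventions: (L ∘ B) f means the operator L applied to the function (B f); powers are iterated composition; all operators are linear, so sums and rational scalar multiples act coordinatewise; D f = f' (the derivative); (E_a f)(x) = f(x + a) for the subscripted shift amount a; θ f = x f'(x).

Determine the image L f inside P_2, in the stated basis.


θ f = -21x^3 + x^2 - (9/4)x
E_{4/3} θ f = -21x^3 - 83x^2 - (1339/12)x - 51
D (E_{4/3} ∘ θ) f = -63x^2 - 166x - 1339/12
((3/2)D) (E_{4/3} ∘ θ) f = -(189/2)x^2 - 249x - 1339/8

the result is g(x) = -(189/2)x^2 - 249x - 1339/8


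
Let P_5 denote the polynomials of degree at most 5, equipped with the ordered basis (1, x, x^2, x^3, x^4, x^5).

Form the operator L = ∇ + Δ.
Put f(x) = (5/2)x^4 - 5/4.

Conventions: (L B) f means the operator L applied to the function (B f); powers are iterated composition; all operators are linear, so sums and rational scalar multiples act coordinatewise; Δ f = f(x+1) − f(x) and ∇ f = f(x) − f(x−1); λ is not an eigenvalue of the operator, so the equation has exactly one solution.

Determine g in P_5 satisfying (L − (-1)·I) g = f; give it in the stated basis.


write g with unknown coordinates in the stated basis and equate coefficients in (L − (-1)·I) g = f
solving from the highest basis element down gives g = (5/2)x^4 - 20x^3 + 120x^2 - 500x + 4155/4
check: L g = 20x^3 - 120x^2 + 500x - 1040
so L g − (-1)·g = (5/2)x^4 - 5/4 = f ✓

the image equals g(x) = (5/2)x^4 - 20x^3 + 120x^2 - 500x + 4155/4


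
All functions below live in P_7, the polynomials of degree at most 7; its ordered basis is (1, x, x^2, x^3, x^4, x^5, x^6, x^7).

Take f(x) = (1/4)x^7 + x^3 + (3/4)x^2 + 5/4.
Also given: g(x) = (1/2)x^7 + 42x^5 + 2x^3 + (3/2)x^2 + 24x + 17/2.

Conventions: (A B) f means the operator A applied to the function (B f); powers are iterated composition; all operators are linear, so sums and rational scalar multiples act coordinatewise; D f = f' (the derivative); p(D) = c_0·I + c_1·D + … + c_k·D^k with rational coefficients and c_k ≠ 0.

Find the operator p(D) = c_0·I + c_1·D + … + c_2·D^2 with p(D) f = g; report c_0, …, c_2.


D^0 f = (1/4)x^7 + x^3 + (3/4)x^2 + 5/4
D^1 f = (7/4)x^6 + 3x^2 + (3/2)x
D^2 f = (21/2)x^5 + 6x + 3/2
matching coefficients of g against c_0 f + c_1 Df + … from the top degree down determines the c_i
solution: c_0 = 2, c_1 = 0, c_2 = 4

c_0 = 2, c_1 = 0, c_2 = 4


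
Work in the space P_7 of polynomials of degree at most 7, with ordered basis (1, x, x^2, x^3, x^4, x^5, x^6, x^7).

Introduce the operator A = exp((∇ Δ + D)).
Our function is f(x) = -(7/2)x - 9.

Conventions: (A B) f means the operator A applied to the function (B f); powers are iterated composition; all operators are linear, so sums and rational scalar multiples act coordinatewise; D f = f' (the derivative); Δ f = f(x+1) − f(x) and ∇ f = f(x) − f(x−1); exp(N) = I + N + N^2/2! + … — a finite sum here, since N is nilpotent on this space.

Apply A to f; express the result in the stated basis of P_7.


order-1 term: -7/2
the series for exp((∇ Δ + D)) f terminates at order 1
exp((∇ Δ + D)) f = -(7/2)x - 25/2

the result is g(x) = -(7/2)x - 25/2


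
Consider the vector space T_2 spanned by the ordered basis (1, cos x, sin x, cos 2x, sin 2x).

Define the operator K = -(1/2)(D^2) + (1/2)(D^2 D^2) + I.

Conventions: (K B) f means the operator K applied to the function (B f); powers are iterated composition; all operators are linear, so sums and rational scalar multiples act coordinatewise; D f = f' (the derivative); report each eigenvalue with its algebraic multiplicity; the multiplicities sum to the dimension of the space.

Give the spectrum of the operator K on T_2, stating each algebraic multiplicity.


image of 1: 1
image of cos x: 2cos x
image of sin x: 2sin x
image of cos 2x: 11cos 2x
image of sin 2x: 11sin 2x
the matrix is diagonal; its diagonal is (1, 2, 2, 11, 11)
for a triangular matrix the eigenvalues are the diagonal entries, with algebraic multiplicity their repetition count

λ = 1 (multiplicity 1), λ = 2 (multiplicity 2), λ = 11 (multiplicity 2)


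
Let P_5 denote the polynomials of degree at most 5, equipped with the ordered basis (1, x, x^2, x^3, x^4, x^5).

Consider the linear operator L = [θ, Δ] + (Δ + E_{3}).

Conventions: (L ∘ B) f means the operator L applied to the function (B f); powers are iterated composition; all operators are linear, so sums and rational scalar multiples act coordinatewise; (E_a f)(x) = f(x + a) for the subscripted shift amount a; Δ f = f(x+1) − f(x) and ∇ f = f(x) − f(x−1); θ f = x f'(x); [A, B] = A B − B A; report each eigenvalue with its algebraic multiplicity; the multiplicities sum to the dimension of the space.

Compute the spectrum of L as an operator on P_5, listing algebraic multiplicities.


λ = 1 (multiplicity 6)

image of 1: 1
image of x: x + 3
image of x^2: x^2 + 6x + 8
image of x^3: x^3 + 9x^2 + 24x + 25
image of x^4: x^4 + 12x^3 + 48x^2 + 100x + 78
image of x^5: x^5 + 15x^4 + 80x^3 + 250x^2 + 390x + 239
the matrix is upper triangular; its diagonal is (1, 1, 1, 1, 1, 1)
for a triangular matrix the eigenvalues are the diagonal entries, with algebraic multiplicity their repetition count


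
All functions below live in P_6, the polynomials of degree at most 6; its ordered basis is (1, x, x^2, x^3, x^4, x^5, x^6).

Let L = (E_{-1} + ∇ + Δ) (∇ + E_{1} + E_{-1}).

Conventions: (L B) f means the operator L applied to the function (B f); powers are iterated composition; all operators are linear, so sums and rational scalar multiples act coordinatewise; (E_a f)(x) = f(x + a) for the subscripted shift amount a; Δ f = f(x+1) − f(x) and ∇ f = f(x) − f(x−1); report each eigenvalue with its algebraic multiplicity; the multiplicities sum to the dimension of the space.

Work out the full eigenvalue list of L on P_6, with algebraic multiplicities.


λ = 2 (multiplicity 7)

image of 1: 2
image of x: 2x + 3
image of x^2: 2x^2 + 6x + 5
image of x^3: 2x^3 + 9x^2 + 15x + 9
image of x^4: 2x^4 + 12x^3 + 30x^2 + 36x + 17
image of x^5: 2x^5 + 15x^4 + 50x^3 + 90x^2 + 85x + 33
image of x^6: 2x^6 + 18x^5 + 75x^4 + 180x^3 + 255x^2 + 198x + 65
the matrix is upper triangular; its diagonal is (2, 2, 2, 2, 2, 2, 2)
for a triangular matrix the eigenvalues are the diagonal entries, with algebraic multiplicity their repetition count


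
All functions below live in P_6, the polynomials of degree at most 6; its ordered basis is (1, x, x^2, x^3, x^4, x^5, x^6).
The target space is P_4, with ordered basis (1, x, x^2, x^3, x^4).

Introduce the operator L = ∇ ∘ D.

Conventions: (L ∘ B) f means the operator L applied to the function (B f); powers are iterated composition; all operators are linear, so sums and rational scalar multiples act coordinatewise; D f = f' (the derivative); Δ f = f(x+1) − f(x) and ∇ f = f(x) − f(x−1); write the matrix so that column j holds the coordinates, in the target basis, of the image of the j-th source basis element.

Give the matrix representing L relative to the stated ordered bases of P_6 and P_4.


image of 1: 0
image of x: 0
image of x^2: 2
image of x^3: 6x - 3
image of x^4: 12x^2 - 12x + 4
image of x^5: 20x^3 - 30x^2 + 20x - 5
image of x^6: 30x^4 - 60x^3 + 60x^2 - 30x + 6
each image's coordinates form column j of the matrix

the matrix is [[0, 0, 2, -3, 4, -5, 6]; [0, 0, 0, 6, -12, 20, -30]; [0, 0, 0, 0, 12, -30, 60]; [0, 0, 0, 0, 0, 20, -60]; [0, 0, 0, 0, 0, 0, 30]] (rows listed top to bottom)


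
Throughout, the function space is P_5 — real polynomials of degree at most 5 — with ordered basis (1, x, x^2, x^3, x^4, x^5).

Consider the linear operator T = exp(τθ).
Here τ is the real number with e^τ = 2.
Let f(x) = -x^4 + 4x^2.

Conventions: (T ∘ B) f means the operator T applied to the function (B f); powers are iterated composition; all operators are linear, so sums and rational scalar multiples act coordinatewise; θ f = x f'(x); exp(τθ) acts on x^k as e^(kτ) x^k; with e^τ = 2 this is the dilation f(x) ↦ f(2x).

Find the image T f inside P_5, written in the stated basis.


g(x) = -16x^4 + 16x^2

exp(τθ) x^k = e^(kτ) x^k; with e^τ = 2 this sends x^k to 2^k x^k
x^2 ↦ 4 x^2
x^4 ↦ 16 x^4
applying this coordinatewise to f: exp(τθ) f = -16x^4 + 16x^2


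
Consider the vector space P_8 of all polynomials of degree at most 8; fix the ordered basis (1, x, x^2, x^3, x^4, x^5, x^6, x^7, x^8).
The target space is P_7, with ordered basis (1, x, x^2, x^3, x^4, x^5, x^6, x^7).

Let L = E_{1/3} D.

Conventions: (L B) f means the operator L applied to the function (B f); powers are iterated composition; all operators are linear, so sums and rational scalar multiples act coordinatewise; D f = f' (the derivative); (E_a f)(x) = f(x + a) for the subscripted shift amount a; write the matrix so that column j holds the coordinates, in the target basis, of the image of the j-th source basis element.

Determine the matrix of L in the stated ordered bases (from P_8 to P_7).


the matrix is [[0, 1, 2/3, 1/3, 4/27, 5/81, 2/81, 7/729, 8/2187]; [0, 0, 2, 2, 4/3, 20/27, 10/27, 14/81, 56/729]; [0, 0, 0, 3, 4, 10/3, 20/9, 35/27, 56/81]; [0, 0, 0, 0, 4, 20/3, 20/3, 140/27, 280/81]; [0, 0, 0, 0, 0, 5, 10, 35/3, 280/27]; [0, 0, 0, 0, 0, 0, 6, 14, 56/3]; [0, 0, 0, 0, 0, 0, 0, 7, 56/3]; [0, 0, 0, 0, 0, 0, 0, 0, 8]] (rows listed top to bottom)

image of 1: 0
image of x: 1
image of x^2: 2x + 2/3
image of x^3: 3x^2 + 2x + 1/3
image of x^4: 4x^3 + 4x^2 + (4/3)x + 4/27
image of x^5: 5x^4 + (20/3)x^3 + (10/3)x^2 + (20/27)x + 5/81
image of x^6: 6x^5 + 10x^4 + (20/3)x^3 + (20/9)x^2 + (10/27)x + 2/81
image of x^7: 7x^6 + 14x^5 + (35/3)x^4 + (140/27)x^3 + (35/27)x^2 + (14/81)x + 7/729
image of x^8: 8x^7 + (56/3)x^6 + (56/3)x^5 + (280/27)x^4 + (280/81)x^3 + (56/81)x^2 + (56/729)x + 8/2187
each image's coordinates form column j of the matrix


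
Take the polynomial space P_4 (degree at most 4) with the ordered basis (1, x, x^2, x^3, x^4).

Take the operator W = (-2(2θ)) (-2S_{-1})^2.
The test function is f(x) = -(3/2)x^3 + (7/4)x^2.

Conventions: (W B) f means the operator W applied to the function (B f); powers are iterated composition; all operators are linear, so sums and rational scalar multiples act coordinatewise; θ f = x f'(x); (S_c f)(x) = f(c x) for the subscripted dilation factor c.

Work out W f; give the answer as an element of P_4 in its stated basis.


S_{-1} f = (3/2)x^3 + (7/4)x^2
(-2S_{-1}) f = -3x^3 - (7/2)x^2
S_{-1} (-2S_{-1}) f = 3x^3 - (7/2)x^2
(-2S_{-1}) (-2S_{-1}) f = -6x^3 + 7x^2
θ (-2S_{-1})^2 f = -18x^3 + 14x^2
(2θ) (-2S_{-1})^2 f = -36x^3 + 28x^2
(-2(2θ)) (-2S_{-1})^2 f = 72x^3 - 56x^2

the image equals g(x) = 72x^3 - 56x^2


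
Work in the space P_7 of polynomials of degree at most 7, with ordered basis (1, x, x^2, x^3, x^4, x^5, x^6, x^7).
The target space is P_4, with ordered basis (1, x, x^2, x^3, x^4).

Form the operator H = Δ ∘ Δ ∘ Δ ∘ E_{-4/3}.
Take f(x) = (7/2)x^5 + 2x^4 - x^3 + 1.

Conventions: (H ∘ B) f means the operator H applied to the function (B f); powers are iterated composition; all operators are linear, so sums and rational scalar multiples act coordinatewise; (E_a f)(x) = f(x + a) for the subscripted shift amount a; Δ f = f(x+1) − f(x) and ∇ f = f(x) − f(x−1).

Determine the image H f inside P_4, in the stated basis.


the result is g(x) = 210x^2 + 118x + 181/3

E_{-4/3} f = (7/2)x^5 - (64/3)x^4 + (455/9)x^3 - (1556/27)x^2 + (2512/81)x - 1229/243
Δ E_{-4/3} f = (35/2)x^4 - (151/3)x^3 + (176/3)x^2 - (1697/54)x + 989/162
Δ (Δ ∘ E_{-4/3}) f = 70x^3 - 46x^2 + (109/3)x - 151/27
Δ Δ (Δ ∘ E_{-4/3}) f = 210x^2 + 118x + 181/3


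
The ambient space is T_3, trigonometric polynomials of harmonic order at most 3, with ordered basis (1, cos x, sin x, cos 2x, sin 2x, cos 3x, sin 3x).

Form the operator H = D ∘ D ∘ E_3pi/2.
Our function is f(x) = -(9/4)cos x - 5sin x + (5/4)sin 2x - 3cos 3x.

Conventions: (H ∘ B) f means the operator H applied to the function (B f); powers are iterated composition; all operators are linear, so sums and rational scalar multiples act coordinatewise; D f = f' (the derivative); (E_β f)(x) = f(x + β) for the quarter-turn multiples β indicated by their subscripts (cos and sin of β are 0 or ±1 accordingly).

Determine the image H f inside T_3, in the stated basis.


E_3pi/2 f = 5cos x - (9/4)sin x - (5/4)sin 2x + 3sin 3x
D E_3pi/2 f = -(9/4)cos x - 5sin x - (5/2)cos 2x + 9cos 3x
D D E_3pi/2 f = -5cos x + (9/4)sin x + 5sin 2x - 27sin 3x

the image equals g(x) = -5cos x + (9/4)sin x + 5sin 2x - 27sin 3x


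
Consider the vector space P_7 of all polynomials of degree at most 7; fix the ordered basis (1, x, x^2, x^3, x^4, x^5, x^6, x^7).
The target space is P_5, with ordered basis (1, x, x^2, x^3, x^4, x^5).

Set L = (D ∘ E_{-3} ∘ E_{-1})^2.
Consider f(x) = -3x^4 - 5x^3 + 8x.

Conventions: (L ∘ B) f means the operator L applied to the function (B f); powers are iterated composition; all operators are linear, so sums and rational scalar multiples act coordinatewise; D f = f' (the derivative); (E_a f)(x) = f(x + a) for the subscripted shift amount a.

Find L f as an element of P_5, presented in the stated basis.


g(x) = -36x^2 + 546x - 2064

E_{-1} f = -3x^4 + 7x^3 - 3x^2 + 5x - 6
E_{-3} E_{-1} f = -3x^4 + 43x^3 - 228x^2 + 536x - 480
D (E_{-3} ∘ E_{-1}) f = -12x^3 + 129x^2 - 456x + 536
E_{-1} (D ∘ E_{-3} ∘ E_{-1}) f = -12x^3 + 165x^2 - 750x + 1133
E_{-3} E_{-1} (D ∘ E_{-3} ∘ E_{-1}) f = -12x^3 + 273x^2 - 2064x + 5192
D (E_{-3} ∘ E_{-1}) (D ∘ E_{-3} ∘ E_{-1}) f = -36x^2 + 546x - 2064


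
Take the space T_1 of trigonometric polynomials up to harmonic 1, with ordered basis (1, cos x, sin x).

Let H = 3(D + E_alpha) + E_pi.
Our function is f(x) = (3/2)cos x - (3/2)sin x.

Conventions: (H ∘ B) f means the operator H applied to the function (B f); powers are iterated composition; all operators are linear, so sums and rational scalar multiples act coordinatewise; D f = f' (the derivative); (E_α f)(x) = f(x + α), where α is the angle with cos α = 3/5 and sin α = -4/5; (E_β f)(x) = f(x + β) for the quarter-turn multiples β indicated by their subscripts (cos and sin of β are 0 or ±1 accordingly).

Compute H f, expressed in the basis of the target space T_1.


g(x) = (3/10)cos x - (21/10)sin x

D f = -(3/2)cos x - (3/2)sin x
E_alpha f = (21/10)cos x + (3/10)sin x
(D + E_alpha) f = (3/5)cos x - (6/5)sin x
(3(D + E_alpha)) f = (9/5)cos x - (18/5)sin x
E_pi f = -(3/2)cos x + (3/2)sin x
(3(D + E_alpha) + E_pi) f = (3/10)cos x - (21/10)sin x


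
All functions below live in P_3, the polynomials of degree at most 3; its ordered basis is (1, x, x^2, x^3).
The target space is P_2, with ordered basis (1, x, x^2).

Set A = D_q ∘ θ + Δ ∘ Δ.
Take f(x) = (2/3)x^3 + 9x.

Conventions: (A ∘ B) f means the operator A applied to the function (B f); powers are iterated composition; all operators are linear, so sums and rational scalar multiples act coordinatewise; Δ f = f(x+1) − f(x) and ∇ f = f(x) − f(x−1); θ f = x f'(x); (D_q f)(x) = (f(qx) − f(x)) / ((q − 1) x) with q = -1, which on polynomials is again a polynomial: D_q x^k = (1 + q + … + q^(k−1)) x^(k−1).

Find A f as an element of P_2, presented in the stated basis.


θ f = 2x^3 + 9x
D_q θ f = 2x^2 + 9
Δ f = 2x^2 + 2x + 29/3
Δ Δ f = 4x + 4
(D_q ∘ θ + Δ ∘ Δ) f = 2x^2 + 4x + 13

g(x) = 2x^2 + 4x + 13


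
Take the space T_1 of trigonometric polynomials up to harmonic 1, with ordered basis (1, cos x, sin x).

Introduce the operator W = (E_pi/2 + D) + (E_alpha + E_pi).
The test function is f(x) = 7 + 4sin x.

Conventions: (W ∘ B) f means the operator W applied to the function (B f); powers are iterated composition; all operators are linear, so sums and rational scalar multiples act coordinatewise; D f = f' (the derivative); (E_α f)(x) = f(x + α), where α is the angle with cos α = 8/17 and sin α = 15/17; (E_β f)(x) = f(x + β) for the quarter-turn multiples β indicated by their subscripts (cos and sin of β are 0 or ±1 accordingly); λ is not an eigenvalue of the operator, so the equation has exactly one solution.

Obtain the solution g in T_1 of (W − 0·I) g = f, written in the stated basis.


write g with unknown coordinates in the stated basis and equate coefficients in (W − 0·I) g = f
solving from the highest basis element down gives g = 7/3 - (98/73)cos x - (18/73)sin x
check: W g = 7 + 4sin x
so W g − 0·g = 7 + 4sin x = f ✓

g(x) = 7/3 - (98/73)cos x - (18/73)sin x


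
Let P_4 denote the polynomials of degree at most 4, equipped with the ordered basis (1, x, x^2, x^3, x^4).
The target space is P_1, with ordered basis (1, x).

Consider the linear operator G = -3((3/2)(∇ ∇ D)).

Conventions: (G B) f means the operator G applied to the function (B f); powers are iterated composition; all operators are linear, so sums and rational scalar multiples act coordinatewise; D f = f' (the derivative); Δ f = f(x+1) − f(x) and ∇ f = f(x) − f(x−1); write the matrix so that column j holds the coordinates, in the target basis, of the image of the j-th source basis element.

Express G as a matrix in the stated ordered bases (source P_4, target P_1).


image of 1: 0
image of x: 0
image of x^2: 0
image of x^3: -27
image of x^4: -108x + 108
each image's coordinates form column j of the matrix

the matrix is [[0, 0, 0, -27, 108]; [0, 0, 0, 0, -108]] (rows listed top to bottom)
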